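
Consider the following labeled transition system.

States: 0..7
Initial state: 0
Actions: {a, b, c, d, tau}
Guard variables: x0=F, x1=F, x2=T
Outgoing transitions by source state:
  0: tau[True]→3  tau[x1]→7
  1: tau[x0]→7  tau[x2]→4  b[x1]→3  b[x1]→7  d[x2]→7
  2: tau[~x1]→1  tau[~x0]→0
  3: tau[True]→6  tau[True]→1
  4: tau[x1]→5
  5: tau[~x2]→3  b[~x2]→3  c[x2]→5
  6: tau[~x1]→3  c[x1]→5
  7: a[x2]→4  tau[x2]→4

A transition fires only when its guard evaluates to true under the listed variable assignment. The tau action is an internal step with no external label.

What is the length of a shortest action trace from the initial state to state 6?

Breadth-first toward 6:
  depth 0: {0}
  depth 1: {3}
  depth 2: {1,6}
first hit 6 at d=2 via tau·tau

Answer: 2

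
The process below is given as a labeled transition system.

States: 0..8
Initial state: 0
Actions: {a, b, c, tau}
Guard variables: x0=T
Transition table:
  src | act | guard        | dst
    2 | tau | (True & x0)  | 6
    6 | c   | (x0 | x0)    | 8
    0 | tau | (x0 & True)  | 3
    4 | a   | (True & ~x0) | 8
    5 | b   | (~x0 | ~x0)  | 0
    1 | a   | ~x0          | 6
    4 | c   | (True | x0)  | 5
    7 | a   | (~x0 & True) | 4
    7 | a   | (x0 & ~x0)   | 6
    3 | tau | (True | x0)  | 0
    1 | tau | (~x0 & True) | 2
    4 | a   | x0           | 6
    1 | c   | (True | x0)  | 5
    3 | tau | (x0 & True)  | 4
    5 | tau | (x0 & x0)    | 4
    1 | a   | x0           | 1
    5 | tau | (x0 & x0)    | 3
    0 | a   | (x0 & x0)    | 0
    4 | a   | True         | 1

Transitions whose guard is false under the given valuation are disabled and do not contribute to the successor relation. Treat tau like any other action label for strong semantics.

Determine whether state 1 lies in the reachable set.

After dropping false guards: 13 live edges.
depth 0: {0}
depth 1: {3}  total {0,3}
depth 2: {4}  total {0,3,4}
depth 3: {1,5,6}  total {0,1,3,4,5,6}
depth 4: {8}  total {0,1,3,4,5,6,8}
R = {0,1,3,4,5,6,8}
witness 1: tau·tau·a

Answer: REACHABLE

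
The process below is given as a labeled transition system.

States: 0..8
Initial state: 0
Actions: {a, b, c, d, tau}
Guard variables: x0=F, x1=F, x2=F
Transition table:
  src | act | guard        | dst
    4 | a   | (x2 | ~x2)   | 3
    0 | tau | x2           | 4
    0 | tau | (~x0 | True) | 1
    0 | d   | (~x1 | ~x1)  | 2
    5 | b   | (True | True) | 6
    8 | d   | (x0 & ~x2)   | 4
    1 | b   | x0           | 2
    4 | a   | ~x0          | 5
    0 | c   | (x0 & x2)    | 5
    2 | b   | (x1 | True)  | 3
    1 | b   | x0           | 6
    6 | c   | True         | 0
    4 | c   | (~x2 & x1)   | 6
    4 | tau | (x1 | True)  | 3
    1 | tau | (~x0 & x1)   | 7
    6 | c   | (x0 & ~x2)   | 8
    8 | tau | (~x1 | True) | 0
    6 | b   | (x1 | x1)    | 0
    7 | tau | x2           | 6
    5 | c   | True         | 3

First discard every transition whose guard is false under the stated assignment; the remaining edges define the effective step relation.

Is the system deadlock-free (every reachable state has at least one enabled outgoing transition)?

Answer: DEADLOCK at state 1

Trace:
Reach set: {0,1,2,3}
  0: d→2  tau→1  [2 out]
  1: ∅  [no exit]
  2: b→3  [1 out]
  3: ∅  [no exit]
Path to 1: tau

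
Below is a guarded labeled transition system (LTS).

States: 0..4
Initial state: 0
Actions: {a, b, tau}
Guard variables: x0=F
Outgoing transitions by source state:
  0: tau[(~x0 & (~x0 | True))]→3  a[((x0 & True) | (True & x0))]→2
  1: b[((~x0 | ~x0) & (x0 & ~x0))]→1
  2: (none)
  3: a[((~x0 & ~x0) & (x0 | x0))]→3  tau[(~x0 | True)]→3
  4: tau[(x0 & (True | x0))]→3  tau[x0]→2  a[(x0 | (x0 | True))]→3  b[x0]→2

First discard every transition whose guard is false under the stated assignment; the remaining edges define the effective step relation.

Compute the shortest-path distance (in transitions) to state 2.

Breadth-first toward 2:
  L0 = {0}
  L1 = {3}
2 never appears.

Answer: UNREACHABLE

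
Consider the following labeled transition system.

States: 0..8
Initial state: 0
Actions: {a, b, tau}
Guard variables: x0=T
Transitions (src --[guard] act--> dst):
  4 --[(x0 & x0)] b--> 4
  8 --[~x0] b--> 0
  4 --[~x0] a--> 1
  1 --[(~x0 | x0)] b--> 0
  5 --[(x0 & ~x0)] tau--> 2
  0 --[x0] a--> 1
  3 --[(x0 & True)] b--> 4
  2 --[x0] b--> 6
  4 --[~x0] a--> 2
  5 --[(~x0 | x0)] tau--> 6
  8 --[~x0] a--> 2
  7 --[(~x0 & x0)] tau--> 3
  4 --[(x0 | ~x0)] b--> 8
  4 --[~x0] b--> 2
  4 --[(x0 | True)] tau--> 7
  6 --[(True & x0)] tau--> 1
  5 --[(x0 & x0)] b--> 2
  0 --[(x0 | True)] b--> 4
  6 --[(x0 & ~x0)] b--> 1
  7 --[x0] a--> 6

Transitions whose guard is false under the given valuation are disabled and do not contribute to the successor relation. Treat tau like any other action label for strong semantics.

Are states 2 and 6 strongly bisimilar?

Compute ~ classes (split until stable):
  P[0] = {{0,1,2,3,4,5,6,7,8}}
  P[1] = {{0},{1,2,3},{4,5},{6},{7},{8}}
  P[2] = {{0},{1},{2},{3},{4},{5},{6},{7},{8}}
stable after 3 split(s): 9 block(s)
2∈{2}, 6∈{6}

Answer: NOT BISIMILAR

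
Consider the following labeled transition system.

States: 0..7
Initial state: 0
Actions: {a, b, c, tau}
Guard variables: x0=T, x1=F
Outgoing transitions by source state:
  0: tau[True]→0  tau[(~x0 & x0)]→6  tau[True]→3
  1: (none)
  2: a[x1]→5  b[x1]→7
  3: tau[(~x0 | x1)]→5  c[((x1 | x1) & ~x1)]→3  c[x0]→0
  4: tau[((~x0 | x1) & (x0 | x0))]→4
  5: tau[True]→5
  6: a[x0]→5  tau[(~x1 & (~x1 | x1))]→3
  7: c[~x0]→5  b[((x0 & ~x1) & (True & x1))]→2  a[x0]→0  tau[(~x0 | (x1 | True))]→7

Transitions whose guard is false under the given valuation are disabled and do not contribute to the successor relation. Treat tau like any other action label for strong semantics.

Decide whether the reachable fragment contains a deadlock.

Answer: DEADLOCK-FREE

Trace:
Reach set: {0,3}
  0: tau→0  tau→3  [2 out]
  3: c→0  [1 out]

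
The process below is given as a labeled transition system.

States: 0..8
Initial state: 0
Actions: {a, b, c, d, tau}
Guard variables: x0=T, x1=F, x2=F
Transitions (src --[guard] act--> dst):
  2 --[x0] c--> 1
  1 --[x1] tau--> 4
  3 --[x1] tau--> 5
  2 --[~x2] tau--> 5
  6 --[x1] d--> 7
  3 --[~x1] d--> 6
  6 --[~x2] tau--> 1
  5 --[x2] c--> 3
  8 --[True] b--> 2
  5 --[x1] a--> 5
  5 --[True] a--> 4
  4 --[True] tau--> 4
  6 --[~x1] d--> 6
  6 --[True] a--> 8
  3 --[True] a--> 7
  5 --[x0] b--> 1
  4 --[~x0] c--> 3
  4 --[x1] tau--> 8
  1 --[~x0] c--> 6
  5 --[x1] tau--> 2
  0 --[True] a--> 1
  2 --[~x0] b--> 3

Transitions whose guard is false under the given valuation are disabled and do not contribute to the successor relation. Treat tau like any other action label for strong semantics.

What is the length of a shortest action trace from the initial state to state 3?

Answer: UNREACHABLE

Trace:
BFS to 3:
  depth 0: {0}
  depth 1: {1}
3 never appears.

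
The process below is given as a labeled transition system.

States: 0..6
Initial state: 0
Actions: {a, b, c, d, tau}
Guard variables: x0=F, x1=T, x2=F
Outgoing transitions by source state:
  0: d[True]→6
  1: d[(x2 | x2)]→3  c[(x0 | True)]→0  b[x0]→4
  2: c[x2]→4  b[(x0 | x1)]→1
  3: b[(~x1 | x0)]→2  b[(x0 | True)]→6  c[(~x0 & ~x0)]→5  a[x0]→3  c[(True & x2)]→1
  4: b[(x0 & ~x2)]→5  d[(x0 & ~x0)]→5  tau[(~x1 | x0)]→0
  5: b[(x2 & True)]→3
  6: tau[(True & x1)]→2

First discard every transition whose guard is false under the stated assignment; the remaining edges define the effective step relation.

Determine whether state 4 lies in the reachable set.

After dropping false guards: 6 live edges.
Layer 0: {0}
Layer 1: {6}  total {0,6}
Layer 2: {2}  total {0,2,6}
Layer 3: {1}  total {0,1,2,6}
Reach set: {0,1,2,6}

Answer: UNREACHABLE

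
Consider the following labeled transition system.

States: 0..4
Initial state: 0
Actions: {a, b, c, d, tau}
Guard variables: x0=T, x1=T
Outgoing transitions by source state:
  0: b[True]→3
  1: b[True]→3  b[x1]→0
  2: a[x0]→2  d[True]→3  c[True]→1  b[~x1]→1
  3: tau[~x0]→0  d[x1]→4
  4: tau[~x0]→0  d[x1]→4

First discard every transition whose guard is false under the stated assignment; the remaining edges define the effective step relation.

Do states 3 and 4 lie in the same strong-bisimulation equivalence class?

Answer: BISIMILAR

Working:
Compute ~ classes (split until stable):
  π0 = {{0,1,2,3,4}}
  π1 = {{0,1},{2},{3,4}}
  π2 = {{0},{1},{2},{3,4}}
Fixed point at round 3; 4 class(es).
[3]={3,4}  [4]={3,4}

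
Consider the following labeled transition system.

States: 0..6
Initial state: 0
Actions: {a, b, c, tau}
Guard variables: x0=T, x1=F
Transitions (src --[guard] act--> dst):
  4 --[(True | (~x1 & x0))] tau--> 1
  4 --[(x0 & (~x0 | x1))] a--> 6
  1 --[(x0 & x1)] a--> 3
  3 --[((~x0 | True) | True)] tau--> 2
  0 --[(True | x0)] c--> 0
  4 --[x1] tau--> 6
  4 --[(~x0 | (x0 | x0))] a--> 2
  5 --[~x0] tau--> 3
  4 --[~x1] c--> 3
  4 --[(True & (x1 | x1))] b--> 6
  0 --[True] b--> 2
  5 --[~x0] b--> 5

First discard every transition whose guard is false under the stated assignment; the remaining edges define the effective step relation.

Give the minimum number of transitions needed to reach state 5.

BFS to 5:
  Layer 0: {0}
  Layer 1: {2}
5 never appears.

Answer: UNREACHABLE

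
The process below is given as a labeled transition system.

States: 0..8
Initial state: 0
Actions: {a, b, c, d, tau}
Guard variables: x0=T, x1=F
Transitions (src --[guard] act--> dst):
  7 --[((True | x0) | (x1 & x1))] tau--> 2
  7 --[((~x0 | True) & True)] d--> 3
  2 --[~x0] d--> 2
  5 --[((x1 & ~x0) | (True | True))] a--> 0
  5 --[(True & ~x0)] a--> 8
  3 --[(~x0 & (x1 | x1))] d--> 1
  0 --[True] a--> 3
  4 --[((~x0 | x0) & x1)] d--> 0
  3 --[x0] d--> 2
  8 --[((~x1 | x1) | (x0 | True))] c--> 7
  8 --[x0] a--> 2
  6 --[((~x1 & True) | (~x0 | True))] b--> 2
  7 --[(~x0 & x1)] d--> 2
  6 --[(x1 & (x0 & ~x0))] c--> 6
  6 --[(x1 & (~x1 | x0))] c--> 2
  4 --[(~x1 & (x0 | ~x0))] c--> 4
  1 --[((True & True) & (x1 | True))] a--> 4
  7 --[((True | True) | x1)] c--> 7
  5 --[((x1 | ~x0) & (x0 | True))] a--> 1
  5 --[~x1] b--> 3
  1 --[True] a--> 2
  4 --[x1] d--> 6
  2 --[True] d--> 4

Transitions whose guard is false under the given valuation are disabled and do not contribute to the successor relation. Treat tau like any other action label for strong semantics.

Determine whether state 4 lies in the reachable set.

After dropping false guards: 14 live edges.
Layer 0: {0}
Layer 1: {3}  total {0,3}
Layer 2: {2}  total {0,2,3}
Layer 3: {4}  total {0,2,3,4}
Reachable = {0,2,3,4}
witness 4: a·d·d

Answer: REACHABLE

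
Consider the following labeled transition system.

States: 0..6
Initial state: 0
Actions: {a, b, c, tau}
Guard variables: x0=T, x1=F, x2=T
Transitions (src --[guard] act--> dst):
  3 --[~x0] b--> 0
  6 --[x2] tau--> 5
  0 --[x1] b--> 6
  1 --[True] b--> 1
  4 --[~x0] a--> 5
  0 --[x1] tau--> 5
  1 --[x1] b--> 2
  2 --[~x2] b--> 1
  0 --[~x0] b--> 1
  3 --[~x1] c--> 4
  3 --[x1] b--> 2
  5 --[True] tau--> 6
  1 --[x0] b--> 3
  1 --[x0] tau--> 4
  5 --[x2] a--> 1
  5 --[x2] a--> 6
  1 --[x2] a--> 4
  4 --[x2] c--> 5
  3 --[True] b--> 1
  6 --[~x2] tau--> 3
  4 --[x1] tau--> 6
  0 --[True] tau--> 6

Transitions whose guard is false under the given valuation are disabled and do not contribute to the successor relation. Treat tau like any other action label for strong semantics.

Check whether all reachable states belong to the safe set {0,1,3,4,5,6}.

Answer: INVARIANT HOLDS

Trace:
Allowed set {0,1,3,4,5,6}
Reachable = {0,1,3,4,5,6}
  0: ok
  1: ok
  3: ok
  4: ok
  5: ok
  6: ok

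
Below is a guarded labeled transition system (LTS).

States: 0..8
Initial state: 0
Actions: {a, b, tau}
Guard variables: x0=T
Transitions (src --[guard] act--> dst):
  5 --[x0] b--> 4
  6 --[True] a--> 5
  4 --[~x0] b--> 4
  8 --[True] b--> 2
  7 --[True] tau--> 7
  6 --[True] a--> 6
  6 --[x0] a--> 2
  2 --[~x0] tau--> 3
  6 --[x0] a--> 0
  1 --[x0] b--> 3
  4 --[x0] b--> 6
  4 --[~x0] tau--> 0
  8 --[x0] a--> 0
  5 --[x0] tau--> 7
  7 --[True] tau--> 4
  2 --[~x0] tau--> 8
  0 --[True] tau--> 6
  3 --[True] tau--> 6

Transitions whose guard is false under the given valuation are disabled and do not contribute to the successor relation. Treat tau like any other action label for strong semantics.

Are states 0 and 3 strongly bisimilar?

Refine partition for ~:
  round 0: {{0,1,2,3,4,5,6,7,8}}
  round 1: {{0,3,7},{1,4},{2},{5},{6},{8}}
  round 2: {{0,3},{1},{2},{4},{5},{6},{7},{8}}
stable after 3 split(s): 8 block(s)
class of 0: {0,3}; class of 3: {0,3}

Answer: BISIMILAR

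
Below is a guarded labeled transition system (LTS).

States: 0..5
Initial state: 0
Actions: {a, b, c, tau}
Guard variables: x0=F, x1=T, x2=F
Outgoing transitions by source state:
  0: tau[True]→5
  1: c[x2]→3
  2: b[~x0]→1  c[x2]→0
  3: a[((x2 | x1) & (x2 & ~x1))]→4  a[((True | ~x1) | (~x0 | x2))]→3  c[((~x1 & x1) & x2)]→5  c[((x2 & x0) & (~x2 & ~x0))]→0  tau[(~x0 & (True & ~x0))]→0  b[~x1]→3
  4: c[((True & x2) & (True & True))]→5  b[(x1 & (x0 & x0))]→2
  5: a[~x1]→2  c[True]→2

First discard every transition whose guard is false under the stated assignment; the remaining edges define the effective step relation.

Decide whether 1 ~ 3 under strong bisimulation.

Compute ~ classes (split until stable):
  P[0] = {{0,1,2,3,4,5}}
  P[1] = {{0},{1,4},{2},{3},{5}}
stable after 2 split(s): 5 block(s)
[1]={1,4}  [3]={3}

Answer: NOT BISIMILAR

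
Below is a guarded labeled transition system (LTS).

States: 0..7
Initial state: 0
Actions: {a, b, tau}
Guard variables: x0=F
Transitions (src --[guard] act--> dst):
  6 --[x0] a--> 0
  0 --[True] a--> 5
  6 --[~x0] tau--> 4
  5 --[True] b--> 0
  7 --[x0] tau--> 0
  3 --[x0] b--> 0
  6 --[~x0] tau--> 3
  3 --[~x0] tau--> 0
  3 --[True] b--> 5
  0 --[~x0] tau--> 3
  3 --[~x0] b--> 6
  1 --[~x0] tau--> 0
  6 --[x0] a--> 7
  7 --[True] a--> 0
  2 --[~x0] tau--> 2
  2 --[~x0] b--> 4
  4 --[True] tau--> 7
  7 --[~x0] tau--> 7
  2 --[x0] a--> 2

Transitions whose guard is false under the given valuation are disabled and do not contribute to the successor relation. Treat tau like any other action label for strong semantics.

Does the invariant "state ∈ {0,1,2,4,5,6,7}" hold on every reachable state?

Safe = {0,1,2,4,5,6,7}
Reachable = {0,3,4,5,6,7}
  0: ok
  3: outside
  4: ok
  5: ok
  6: ok
  7: ok
reach 3 via tau — violates

Answer: INVARIANT VIOLATED at state 3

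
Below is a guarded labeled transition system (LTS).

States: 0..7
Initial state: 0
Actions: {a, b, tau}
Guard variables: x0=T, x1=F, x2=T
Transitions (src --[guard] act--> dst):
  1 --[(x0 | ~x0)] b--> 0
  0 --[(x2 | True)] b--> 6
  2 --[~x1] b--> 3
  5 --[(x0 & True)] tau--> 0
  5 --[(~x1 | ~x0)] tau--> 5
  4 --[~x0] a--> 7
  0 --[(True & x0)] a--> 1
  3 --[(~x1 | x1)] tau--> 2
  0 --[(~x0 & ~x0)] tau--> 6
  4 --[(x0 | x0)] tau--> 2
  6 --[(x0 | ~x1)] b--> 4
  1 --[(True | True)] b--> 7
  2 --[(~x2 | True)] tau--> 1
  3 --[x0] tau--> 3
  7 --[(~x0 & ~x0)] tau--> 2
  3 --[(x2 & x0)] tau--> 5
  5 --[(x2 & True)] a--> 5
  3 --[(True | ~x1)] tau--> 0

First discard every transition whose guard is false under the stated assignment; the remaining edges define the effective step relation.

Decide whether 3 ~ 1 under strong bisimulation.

Refine partition for ~:
  P[0] = {{0,1,2,3,4,5,6,7}}
  P[1] = {{0},{1,6},{2},{3,4},{5},{7}}
  P[2] = {{0},{1},{2},{3},{4},{5},{6},{7}}
8 equivalence class(es) (converged in 3)
class of 3: {3}; class of 1: {1}

Answer: NOT BISIMILAR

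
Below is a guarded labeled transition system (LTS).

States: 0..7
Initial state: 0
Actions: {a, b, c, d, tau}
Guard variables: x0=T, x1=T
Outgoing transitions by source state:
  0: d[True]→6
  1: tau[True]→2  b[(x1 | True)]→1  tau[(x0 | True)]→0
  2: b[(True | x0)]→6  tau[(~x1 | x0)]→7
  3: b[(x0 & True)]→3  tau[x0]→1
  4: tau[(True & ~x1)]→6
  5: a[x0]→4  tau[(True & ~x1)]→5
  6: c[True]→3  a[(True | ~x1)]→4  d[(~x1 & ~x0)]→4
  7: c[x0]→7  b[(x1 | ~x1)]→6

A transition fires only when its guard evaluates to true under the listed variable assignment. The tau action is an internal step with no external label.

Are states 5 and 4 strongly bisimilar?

Answer: NOT BISIMILAR

Analysis:
Bisimulation quotient by refinement:
  π0 = {{0,1,2,3,4,5,6,7}}
  π1 = {{0},{1,2,3},{4},{5},{6},{7}}
  π2 = {{0},{1},{2},{3},{4},{5},{6},{7}}
8 equivalence class(es) (converged in 3)
class of 5: {5}; class of 4: {4}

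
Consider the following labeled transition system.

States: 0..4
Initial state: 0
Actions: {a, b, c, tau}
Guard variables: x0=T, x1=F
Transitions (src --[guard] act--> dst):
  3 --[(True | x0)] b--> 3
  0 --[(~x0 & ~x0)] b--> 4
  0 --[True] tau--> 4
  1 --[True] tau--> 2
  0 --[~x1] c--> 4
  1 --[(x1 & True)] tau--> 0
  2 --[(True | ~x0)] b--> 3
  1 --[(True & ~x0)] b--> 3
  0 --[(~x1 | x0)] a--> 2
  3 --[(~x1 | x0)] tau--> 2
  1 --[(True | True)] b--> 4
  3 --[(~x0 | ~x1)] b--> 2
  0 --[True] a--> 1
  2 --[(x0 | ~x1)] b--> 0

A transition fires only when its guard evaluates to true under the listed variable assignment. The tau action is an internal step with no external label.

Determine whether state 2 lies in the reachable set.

11 transition(s) survive guard evaluation.
depth 0: {0}
depth 1: {1,2,4}  cumulative {0,1,2,4}
depth 2: {3}  cumulative {0,1,2,3,4}
Reachable = {0,1,2,3,4}
witness 2: a

Answer: REACHABLE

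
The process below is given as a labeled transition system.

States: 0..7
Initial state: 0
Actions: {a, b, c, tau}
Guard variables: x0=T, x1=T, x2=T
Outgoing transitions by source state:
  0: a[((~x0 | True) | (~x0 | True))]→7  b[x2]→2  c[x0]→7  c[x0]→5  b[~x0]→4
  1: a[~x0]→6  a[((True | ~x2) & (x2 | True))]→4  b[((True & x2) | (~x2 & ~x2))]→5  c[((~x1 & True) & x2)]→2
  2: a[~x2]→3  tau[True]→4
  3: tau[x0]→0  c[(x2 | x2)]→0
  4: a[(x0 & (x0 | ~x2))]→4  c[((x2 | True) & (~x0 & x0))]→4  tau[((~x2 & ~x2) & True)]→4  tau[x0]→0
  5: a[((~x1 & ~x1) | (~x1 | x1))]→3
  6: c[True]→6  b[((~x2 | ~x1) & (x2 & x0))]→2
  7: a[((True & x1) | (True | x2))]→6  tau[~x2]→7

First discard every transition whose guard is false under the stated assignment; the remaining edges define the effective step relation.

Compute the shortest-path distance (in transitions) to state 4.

Breadth-first toward 4:
  L0 = {0}
  L1 = {2,5,7}
  L2 = {3,4,6}
depth(4)=2, e.g. b·tau

Answer: 2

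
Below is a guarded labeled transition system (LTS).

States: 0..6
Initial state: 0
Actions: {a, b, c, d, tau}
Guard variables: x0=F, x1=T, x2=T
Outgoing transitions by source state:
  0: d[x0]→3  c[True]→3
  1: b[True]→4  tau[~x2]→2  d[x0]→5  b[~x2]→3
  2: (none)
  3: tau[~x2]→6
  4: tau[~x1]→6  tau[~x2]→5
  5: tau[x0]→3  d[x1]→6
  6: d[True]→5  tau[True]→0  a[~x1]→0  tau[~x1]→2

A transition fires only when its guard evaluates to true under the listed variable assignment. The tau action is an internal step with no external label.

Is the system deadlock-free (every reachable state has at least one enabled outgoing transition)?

Answer: DEADLOCK at state 3

Working:
R = {0,3}
  0: c→3  [1 out]
  3: ∅  [deadlock]
trace reaching 3: c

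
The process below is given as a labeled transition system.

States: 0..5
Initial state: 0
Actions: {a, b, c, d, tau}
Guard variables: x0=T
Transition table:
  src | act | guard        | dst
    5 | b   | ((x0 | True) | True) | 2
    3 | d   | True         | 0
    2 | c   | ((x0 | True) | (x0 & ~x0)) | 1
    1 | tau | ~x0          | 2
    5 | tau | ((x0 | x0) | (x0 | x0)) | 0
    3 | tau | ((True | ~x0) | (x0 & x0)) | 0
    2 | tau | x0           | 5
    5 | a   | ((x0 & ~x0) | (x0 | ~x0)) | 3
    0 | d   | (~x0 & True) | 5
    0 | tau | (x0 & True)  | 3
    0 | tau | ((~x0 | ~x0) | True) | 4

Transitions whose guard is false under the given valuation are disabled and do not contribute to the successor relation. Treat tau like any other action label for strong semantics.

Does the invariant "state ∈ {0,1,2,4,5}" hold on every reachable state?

Allowed set {0,1,2,4,5}
Reach set: {0,3,4}
  0: ok
  3: ✗ unsafe
  4: ok
counterexample path to 3: tau

Answer: INVARIANT VIOLATED at state 3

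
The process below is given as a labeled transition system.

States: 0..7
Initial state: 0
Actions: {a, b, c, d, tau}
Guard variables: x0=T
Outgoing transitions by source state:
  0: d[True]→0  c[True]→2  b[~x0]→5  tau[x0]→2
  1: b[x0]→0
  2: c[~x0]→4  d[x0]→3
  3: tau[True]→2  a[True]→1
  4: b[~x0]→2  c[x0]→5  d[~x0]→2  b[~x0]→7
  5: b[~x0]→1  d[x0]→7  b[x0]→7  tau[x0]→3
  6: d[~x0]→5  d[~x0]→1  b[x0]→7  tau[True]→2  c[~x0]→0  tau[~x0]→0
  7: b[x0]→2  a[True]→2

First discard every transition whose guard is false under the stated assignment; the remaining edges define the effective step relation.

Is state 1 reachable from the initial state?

Answer: REACHABLE

Analysis:
After dropping false guards: 15 live edges.
L0 = {0}
L1 = {2}  now seen {0,2}
L2 = {3}  now seen {0,2,3}
L3 = {1}  now seen {0,1,2,3}
Reachable = {0,1,2,3}
trace reaching 1: c·d·a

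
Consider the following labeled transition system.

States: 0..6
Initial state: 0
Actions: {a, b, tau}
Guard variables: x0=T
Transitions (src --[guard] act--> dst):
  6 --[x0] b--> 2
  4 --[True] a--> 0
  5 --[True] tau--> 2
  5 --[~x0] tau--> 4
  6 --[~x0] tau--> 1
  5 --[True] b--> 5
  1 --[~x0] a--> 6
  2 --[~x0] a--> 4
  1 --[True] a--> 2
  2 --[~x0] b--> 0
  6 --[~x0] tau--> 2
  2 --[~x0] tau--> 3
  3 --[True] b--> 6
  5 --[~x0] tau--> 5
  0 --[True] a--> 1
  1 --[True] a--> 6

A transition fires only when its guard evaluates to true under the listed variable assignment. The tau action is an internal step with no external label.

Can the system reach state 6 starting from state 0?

Answer: REACHABLE

Trace:
Guard filter leaves 8 enabled edge(s).
Layer 0: {0}
Layer 1: {1}  cumulative {0,1}
Layer 2: {2,6}  cumulative {0,1,2,6}
Reach set: {0,1,2,6}
trace reaching 6: a·a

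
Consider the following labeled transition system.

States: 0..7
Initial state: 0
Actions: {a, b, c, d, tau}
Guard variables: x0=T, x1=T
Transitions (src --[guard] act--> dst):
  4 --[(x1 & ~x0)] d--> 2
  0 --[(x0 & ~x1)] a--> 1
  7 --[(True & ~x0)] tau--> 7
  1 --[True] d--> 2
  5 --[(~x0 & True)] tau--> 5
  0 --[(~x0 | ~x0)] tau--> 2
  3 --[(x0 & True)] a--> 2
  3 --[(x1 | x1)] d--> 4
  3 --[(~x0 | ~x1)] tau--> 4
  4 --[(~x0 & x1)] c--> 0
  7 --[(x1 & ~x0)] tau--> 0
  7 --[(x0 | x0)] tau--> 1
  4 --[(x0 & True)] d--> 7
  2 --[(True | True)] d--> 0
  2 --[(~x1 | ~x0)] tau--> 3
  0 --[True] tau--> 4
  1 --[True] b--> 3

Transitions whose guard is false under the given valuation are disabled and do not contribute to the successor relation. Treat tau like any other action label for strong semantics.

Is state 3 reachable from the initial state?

Answer: REACHABLE

Analysis:
After dropping false guards: 8 live edges.
Layer 0: {0}
Layer 1: {4}  cumulative {0,4}
Layer 2: {7}  cumulative {0,4,7}
Layer 3: {1}  cumulative {0,1,4,7}
Layer 4: {2,3}  cumulative {0,1,2,3,4,7}
Reachable = {0,1,2,3,4,7}
witness 3: tau·d·tau·b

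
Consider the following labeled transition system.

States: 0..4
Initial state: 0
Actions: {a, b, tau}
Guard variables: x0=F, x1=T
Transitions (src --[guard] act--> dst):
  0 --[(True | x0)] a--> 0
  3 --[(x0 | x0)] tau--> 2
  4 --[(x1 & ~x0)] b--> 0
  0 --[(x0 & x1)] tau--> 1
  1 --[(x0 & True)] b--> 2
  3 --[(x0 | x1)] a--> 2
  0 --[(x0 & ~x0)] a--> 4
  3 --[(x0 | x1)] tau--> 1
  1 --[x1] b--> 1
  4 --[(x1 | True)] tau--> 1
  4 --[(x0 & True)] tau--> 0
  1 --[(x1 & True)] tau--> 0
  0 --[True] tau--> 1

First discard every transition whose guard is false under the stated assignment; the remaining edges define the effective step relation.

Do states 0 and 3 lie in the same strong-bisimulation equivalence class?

Answer: NOT BISIMILAR

Analysis:
Bisimulation quotient by refinement:
  round 0: {{0,1,2,3,4}}
  round 1: {{0,3},{1,4},{2}}
  round 2: {{0},{1},{2},{3},{4}}
Fixed point at round 3; 5 class(es).
0∈{0}, 3∈{3}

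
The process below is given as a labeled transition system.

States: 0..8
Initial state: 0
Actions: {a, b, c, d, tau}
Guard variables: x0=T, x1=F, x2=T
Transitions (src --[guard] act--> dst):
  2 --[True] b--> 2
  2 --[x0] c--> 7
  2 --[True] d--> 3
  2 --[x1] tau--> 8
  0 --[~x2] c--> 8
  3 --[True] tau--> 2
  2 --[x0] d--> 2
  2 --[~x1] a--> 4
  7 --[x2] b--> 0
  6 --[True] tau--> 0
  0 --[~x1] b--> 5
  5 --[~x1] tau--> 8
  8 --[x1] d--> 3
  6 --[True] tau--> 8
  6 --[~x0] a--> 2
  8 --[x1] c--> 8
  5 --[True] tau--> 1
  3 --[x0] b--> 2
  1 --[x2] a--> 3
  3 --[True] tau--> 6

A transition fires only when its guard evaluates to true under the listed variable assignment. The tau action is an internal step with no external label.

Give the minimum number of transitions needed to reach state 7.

Layered search for 7:
  depth 0: {0}
  depth 1: {5}
  depth 2: {1,8}
  depth 3: {3}
  depth 4: {2,6}
  depth 5: {4,7}
depth(7)=5, e.g. b·tau·a·b·c

Answer: 5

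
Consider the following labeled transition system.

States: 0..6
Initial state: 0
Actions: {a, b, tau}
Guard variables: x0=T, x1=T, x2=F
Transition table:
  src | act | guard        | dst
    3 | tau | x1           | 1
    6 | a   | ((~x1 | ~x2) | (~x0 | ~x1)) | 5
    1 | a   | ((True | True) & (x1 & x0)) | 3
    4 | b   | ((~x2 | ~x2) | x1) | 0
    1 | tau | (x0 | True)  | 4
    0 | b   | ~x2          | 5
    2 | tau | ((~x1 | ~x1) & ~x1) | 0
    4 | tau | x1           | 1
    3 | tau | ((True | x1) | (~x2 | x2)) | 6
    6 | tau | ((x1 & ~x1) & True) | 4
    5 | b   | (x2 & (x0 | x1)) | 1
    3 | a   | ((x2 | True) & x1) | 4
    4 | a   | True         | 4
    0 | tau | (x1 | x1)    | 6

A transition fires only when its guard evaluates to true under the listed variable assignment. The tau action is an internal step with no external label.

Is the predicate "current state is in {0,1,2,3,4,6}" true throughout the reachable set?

Allowed set {0,1,2,3,4,6}
R = {0,5,6}
  0: ok
  5: ✗ unsafe
  6: ok
counterexample path to 5: b

Answer: INVARIANT VIOLATED at state 5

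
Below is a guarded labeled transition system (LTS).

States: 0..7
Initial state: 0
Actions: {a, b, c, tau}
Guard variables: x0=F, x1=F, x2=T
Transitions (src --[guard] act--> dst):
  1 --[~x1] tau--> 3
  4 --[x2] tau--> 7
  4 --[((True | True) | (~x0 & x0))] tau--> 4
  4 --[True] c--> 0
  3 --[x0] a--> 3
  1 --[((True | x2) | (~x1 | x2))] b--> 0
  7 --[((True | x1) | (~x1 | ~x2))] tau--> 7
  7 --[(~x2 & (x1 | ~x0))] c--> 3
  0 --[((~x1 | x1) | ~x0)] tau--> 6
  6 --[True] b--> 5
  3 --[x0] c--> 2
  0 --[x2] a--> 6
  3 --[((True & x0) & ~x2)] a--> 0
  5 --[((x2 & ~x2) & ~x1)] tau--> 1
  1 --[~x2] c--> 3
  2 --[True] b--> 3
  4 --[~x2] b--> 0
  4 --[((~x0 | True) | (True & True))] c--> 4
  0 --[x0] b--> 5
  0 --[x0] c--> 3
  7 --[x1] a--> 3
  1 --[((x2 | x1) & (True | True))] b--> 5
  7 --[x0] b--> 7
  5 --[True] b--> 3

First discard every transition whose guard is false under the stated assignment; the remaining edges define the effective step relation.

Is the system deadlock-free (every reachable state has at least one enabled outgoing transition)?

Reachable = {0,3,5,6}
  0: a→6  tau→6  [2 exit(s)]
  3: ∅  [STUCK]
  5: b→3  [1 exit(s)]
  6: b→5  [1 exit(s)]
Path to 3: tau·b·b

Answer: DEADLOCK at state 3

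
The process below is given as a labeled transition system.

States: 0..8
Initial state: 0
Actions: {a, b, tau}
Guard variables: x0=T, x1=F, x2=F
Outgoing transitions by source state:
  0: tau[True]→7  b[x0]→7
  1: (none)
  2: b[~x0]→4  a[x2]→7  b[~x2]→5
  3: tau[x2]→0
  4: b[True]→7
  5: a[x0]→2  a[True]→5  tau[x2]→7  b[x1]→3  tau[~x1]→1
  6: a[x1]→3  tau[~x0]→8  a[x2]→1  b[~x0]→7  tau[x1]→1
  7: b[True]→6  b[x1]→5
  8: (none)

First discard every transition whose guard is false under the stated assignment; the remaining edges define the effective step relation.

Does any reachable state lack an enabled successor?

Answer: DEADLOCK at state 6

Trace:
Reach set: {0,6,7}
  0: b→7  tau→7  [2 exit(s)]
  6: ∅  [no exit]
  7: b→6  [1 exit(s)]
Path to 6: tau·b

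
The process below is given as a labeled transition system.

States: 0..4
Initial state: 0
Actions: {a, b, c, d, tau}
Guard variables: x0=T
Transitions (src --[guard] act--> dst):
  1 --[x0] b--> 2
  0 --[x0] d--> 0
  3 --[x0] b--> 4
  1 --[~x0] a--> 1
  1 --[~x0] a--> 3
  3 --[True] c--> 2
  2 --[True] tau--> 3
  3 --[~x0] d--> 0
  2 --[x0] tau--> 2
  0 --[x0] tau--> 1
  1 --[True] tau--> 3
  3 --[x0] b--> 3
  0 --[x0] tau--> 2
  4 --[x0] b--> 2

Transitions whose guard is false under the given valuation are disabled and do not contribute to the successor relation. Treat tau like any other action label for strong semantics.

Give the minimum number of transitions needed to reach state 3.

Layered search for 3:
  Layer 0: {0}
  Layer 1: {1,2}
  Layer 2: {3}
first hit 3 at d=2 via tau·tau

Answer: 2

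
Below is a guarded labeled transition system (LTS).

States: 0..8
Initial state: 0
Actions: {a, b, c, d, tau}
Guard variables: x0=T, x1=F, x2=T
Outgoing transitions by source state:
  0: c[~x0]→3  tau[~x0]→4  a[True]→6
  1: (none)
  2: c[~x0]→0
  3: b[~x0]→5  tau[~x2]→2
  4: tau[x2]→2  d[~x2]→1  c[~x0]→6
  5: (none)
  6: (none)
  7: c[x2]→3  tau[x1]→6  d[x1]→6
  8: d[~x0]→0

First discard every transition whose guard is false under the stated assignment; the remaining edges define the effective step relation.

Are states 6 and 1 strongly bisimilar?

Answer: BISIMILAR

Analysis:
Bisimulation quotient by refinement:
  round 0: {{0,1,2,3,4,5,6,7,8}}
  round 1: {{0},{1,2,3,5,6,8},{4},{7}}
Fixed point at round 2; 4 class(es).
[6]={1,2,3,5,6,8}  [1]={1,2,3,5,6,8}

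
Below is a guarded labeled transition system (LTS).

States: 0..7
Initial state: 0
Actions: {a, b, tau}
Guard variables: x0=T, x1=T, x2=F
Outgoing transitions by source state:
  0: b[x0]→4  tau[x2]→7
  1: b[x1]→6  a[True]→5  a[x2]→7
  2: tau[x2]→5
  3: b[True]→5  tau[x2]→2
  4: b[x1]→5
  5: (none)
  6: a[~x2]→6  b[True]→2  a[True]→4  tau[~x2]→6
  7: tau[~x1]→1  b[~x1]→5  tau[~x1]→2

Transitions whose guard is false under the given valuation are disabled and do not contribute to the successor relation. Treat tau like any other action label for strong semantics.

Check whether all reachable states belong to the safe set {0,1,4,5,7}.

Answer: INVARIANT HOLDS

Trace:
Inv-set: {0,1,4,5,7}
R = {0,4,5}
  0: safe
  4: safe
  5: safe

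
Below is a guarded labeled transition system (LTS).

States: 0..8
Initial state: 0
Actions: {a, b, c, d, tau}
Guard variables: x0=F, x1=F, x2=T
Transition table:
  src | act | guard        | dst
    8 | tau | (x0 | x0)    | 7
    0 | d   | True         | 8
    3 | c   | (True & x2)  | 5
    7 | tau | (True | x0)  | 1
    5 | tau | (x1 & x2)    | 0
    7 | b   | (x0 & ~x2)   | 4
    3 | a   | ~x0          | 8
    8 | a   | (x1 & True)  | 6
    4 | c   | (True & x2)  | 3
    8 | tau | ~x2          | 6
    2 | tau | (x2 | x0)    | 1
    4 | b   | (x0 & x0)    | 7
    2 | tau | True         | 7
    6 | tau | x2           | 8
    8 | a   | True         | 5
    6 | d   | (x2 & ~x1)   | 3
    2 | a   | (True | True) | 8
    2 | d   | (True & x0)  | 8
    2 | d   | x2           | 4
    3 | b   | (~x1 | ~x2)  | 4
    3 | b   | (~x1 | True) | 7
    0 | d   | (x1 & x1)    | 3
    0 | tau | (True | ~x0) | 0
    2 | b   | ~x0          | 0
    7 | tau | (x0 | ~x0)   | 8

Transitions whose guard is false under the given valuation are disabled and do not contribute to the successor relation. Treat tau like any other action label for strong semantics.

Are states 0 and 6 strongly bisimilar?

Compute ~ classes (split until stable):
  π0 = {{0,1,2,3,4,5,6,7,8}}
  π1 = {{0,6},{1,5},{2},{3},{4},{7},{8}}
  π2 = {{0},{1,5},{2},{3},{4},{6},{7},{8}}
Fixed point at round 3; 8 class(es).
class of 0: {0}; class of 6: {6}

Answer: NOT BISIMILAR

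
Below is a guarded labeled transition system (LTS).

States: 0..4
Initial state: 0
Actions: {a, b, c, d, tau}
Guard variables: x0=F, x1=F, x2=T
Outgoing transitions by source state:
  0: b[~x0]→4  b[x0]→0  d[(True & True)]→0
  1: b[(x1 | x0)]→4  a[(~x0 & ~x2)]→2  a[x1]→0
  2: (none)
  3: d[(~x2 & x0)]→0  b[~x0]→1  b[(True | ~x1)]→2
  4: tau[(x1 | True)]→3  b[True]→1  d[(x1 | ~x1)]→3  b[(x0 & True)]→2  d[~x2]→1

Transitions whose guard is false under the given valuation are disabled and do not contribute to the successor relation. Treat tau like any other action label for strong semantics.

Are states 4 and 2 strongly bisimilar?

Answer: NOT BISIMILAR

Analysis:
Refine partition for ~:
  round 0: {{0,1,2,3,4}}
  round 1: {{0},{1,2},{3},{4}}
stable after 2 split(s): 4 block(s)
[4]={4}  [2]={1,2}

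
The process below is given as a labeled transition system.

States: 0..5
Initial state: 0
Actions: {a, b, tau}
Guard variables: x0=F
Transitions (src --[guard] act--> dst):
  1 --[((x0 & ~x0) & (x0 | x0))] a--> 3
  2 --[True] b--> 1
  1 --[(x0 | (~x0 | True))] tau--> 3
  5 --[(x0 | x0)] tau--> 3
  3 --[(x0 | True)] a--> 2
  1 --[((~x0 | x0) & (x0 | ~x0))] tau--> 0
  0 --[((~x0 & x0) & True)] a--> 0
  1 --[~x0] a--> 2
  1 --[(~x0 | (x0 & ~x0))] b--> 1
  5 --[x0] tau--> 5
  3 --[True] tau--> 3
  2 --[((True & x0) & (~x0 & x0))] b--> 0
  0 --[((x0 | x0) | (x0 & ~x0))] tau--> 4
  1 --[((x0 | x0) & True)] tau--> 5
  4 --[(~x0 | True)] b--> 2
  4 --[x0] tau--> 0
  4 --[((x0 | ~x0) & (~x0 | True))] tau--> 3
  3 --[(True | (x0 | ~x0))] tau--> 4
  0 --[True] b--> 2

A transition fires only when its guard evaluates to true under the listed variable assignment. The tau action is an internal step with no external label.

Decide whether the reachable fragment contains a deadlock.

Answer: DEADLOCK-FREE

Trace:
Reach set: {0,1,2,3,4}
  0: b→2  [1 out]
  1: a→2  b→1  tau→0  tau→3  [4 out]
  2: b→1  [1 out]
  3: a→2  tau→3  tau→4  [3 out]
  4: b→2  tau→3  [2 out]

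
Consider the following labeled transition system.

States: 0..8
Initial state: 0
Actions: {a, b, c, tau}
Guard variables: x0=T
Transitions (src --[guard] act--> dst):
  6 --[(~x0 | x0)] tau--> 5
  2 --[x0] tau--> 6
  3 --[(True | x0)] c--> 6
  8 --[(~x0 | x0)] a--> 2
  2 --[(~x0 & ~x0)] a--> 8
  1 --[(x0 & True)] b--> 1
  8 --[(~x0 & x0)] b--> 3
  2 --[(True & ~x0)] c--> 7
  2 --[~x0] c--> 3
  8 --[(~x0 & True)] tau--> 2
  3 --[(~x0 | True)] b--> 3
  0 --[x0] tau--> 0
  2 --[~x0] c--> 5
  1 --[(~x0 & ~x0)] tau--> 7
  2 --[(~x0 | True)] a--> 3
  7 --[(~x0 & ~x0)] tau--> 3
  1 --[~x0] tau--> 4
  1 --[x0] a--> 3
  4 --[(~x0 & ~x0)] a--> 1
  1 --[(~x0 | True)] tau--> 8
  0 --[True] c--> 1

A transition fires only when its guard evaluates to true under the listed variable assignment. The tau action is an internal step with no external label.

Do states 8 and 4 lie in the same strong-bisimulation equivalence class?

Answer: NOT BISIMILAR

Working:
Refine partition for ~:
  π0 = {{0,1,2,3,4,5,6,7,8}}
  π1 = {{0},{1},{2},{3},{4,5,7},{6},{8}}
7 equivalence class(es) (converged in 2)
class of 8: {8}; class of 4: {4,5,7}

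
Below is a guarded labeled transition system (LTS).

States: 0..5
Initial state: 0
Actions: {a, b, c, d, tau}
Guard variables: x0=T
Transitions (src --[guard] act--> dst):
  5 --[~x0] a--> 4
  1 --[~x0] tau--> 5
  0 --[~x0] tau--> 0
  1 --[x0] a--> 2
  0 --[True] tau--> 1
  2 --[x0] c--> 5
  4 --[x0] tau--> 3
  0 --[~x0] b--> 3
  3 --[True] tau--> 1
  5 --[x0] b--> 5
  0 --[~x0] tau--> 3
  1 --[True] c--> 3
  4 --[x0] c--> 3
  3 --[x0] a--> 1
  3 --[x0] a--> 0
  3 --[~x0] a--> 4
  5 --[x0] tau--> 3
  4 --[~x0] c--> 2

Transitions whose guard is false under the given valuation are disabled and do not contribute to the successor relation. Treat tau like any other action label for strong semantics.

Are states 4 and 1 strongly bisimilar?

Answer: NOT BISIMILAR

Working:
Refine partition for ~:
  P[0] = {{0,1,2,3,4,5}}
  P[1] = {{0},{1},{2},{3},{4},{5}}
stable after 2 split(s): 6 block(s)
4∈{4}, 1∈{1}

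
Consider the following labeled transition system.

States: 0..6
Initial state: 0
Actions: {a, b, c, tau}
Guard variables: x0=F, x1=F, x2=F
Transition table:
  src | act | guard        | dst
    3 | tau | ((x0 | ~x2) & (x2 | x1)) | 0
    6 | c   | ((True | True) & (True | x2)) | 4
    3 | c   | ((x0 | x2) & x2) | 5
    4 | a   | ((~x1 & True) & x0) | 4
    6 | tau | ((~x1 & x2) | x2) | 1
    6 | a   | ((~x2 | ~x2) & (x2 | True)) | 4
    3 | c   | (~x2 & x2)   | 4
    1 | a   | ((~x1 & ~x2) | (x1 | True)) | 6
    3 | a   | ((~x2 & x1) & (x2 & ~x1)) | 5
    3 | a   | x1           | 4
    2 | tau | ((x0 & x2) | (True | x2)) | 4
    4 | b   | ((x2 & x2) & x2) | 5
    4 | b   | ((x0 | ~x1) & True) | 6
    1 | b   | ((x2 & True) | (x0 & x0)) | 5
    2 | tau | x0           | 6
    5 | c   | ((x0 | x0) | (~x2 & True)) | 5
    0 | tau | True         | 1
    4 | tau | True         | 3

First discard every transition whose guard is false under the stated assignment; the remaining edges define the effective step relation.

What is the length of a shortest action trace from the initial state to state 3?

Breadth-first toward 3:
  L0 = {0}
  L1 = {1}
  L2 = {6}
  L3 = {4}
  L4 = {3}
first hit 3 at d=4 via tau·a·a·tau

Answer: 4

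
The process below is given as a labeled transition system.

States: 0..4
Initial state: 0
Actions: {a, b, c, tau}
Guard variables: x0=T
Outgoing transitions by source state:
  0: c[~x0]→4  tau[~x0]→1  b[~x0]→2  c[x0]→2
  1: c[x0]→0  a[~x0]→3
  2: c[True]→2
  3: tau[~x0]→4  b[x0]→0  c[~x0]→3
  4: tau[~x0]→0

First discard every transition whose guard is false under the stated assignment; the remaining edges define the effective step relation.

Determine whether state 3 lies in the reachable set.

Guard filter leaves 4 enabled edge(s).
Layer 0: {0}
Layer 1: {2}  now seen {0,2}
Reach set: {0,2}

Answer: UNREACHABLE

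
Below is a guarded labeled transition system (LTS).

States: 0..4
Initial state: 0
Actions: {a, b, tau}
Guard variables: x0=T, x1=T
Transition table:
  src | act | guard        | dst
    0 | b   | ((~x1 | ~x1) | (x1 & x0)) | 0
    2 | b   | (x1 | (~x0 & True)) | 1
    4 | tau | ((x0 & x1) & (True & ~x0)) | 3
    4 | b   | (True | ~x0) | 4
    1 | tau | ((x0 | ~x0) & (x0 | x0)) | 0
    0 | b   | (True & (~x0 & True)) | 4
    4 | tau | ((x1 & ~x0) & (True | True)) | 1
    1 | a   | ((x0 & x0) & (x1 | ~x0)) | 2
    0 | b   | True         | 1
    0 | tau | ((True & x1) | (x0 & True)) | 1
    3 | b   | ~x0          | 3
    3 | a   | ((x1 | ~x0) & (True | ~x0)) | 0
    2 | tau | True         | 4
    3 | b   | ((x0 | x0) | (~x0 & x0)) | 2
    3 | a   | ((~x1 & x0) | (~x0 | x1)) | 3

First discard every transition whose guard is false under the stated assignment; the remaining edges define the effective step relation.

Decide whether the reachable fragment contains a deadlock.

Answer: DEADLOCK-FREE

Analysis:
Reach set: {0,1,2,4}
  0: b→0  b→1  tau→1  [deg 3]
  1: a→2  tau→0  [deg 2]
  2: b→1  tau→4  [deg 2]
  4: b→4  [deg 1]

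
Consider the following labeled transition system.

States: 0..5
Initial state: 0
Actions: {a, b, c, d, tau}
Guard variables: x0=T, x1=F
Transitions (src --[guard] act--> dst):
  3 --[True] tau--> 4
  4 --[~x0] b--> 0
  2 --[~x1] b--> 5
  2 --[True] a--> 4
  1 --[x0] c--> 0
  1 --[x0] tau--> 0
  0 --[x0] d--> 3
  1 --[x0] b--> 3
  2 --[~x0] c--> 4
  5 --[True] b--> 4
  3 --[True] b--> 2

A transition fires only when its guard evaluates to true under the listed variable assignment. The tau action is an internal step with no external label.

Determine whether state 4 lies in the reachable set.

9 transition(s) survive guard evaluation.
depth 0: {0}
depth 1: {3}  total {0,3}
depth 2: {2,4}  total {0,2,3,4}
depth 3: {5}  total {0,2,3,4,5}
Reachable = {0,2,3,4,5}
Path to 4: d·tau

Answer: REACHABLE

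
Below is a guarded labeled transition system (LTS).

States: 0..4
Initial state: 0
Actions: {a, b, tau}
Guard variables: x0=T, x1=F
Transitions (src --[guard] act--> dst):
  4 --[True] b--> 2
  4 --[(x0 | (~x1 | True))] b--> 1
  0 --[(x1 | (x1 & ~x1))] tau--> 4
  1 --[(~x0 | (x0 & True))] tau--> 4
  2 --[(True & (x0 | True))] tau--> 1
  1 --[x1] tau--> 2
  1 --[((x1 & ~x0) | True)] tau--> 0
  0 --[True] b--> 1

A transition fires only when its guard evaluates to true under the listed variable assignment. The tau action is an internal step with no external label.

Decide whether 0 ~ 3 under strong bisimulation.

Compute ~ classes (split until stable):
  π0 = {{0,1,2,3,4}}
  π1 = {{0,4},{1,2},{3}}
  π2 = {{0,4},{1},{2},{3}}
  π3 = {{0},{1},{2},{3},{4}}
Fixed point at round 4; 5 class(es).
[0]={0}  [3]={3}

Answer: NOT BISIMILAR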